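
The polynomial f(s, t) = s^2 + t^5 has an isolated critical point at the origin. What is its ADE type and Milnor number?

The Hessian of f at 0 is [[2, 0], [0, 0]] with rank 1, so corank 1. A Groebner basis of the Jacobian ideal J(f) in C{s,t} is {t^4, s}; counting standard monomials gives mu = 4. Corank 1: A-series; mu = 4 gives A_4.

Type A_{4}, Milnor number mu = 4.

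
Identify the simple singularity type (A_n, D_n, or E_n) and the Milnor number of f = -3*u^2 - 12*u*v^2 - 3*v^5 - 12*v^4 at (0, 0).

Type A_{4}, Milnor number mu = 4.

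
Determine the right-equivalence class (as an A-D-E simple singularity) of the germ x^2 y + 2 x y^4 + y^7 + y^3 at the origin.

D_4

The Hessian of f at 0 has rank 0. Corank 2; j^3 = y*(x^2 + y^2) splits into three distinct lines over C (the quadratic factor has nonzero discriminant), so D_4.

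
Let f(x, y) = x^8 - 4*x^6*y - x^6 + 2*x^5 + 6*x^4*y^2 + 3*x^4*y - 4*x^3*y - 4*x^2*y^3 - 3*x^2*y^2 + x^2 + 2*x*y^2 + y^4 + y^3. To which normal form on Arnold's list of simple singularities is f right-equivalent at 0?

A_{2}

The Hessian of f at 0 has rank 1. Corank 1: A-series; mu = 2 gives A_2.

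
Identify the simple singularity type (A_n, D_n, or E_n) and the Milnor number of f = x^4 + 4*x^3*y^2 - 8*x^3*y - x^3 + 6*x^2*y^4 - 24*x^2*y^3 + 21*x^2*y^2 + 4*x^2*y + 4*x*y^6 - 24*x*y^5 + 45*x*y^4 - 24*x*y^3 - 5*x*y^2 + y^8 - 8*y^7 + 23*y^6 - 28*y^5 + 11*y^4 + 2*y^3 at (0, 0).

The Hessian of f at 0 has rank 0. Corank 2; j^3 = -(x - 2*y)*(x - y)^2 has shape L^2 M (L != M), so D-series; mu = 5 gives D_5.

Type D_5, Milnor number mu = 5.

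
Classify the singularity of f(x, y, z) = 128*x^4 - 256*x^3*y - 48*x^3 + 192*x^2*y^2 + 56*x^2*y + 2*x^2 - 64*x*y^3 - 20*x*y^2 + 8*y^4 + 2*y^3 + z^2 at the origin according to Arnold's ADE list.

A2

The Hessian of f at 0 has rank 2. Corank 1: A-series; mu = 2 gives A_2.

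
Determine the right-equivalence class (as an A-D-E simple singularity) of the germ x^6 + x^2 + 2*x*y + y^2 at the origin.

A5

The Hessian of f at 0 has rank 1. Corank 1: A-series; mu = 5 gives A_5.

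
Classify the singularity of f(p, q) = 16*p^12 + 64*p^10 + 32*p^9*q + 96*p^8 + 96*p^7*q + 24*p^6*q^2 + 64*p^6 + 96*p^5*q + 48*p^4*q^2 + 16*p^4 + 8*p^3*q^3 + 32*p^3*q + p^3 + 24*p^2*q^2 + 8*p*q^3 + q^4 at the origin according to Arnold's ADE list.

E6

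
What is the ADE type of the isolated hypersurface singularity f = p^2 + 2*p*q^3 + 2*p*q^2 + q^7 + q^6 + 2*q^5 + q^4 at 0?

A_6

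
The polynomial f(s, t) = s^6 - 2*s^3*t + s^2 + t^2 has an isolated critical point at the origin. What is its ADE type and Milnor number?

Type A_{1}, Milnor number mu = 1.

The Hessian of f at 0 is [[2, 0], [0, 2]] with rank 2, so corank 0. A Groebner basis of the Jacobian ideal J(f) in C{s,t} is {s, t}; counting standard monomials gives mu = 1. Corank 0: nondegenerate Morse point, so A_1.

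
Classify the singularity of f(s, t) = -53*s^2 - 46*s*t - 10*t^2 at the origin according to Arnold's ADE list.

A_{1}

The Hessian of f at 0 is [[-106, -46], [-46, -20]] with rank 2, so corank 0. A Groebner basis of the Jacobian ideal J(f) in C{s,t} is {s, t}; counting standard monomials gives mu = 1. Corank 0: nondegenerate Morse point, so A_1.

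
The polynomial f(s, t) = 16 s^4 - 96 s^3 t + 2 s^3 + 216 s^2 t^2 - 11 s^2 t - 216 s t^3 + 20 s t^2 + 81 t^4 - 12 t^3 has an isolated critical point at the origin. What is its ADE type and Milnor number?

Type D_{5}, Milnor number mu = 5.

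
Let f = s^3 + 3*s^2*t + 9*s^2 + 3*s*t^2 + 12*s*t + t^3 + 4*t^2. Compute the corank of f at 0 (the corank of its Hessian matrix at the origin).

Hessian at 0 has rank 1.

1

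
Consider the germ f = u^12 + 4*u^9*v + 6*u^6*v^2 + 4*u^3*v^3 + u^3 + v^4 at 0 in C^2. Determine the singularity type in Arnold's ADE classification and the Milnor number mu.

The Hessian of f at 0 is [[0, 0], [0, 0]] with rank 0, so corank 2. A Groebner basis of the Jacobian ideal J(f) in C{u,v} is {v^3, u^2}; counting standard monomials gives mu = 6. Corank 2; j^3 = u^3 is a perfect cube, so E-series; the 4-jet and mu = 6 give E_6.

Type E_6, Milnor number mu = 6.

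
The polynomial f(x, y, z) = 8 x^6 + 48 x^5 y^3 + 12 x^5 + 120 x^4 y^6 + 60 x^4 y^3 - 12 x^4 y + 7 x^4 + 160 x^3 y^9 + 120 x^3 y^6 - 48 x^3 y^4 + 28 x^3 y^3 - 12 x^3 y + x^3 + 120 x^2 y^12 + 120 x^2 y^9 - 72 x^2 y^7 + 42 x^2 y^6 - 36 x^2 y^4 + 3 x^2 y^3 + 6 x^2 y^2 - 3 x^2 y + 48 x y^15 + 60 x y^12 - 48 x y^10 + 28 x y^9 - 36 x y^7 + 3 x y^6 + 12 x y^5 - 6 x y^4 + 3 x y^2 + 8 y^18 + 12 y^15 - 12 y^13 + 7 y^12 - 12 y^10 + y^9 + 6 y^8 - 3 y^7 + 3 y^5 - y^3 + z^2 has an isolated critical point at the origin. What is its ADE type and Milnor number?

Type E_{6}, Milnor number mu = 6.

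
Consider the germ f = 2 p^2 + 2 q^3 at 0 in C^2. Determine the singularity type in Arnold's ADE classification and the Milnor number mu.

Type A_{2}, Milnor number mu = 2.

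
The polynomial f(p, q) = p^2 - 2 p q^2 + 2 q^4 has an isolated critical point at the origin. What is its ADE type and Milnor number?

The Hessian of f at 0 has rank 1. Corank 1: A-series; mu = 3 gives A_3.

Type A3, Milnor number mu = 3.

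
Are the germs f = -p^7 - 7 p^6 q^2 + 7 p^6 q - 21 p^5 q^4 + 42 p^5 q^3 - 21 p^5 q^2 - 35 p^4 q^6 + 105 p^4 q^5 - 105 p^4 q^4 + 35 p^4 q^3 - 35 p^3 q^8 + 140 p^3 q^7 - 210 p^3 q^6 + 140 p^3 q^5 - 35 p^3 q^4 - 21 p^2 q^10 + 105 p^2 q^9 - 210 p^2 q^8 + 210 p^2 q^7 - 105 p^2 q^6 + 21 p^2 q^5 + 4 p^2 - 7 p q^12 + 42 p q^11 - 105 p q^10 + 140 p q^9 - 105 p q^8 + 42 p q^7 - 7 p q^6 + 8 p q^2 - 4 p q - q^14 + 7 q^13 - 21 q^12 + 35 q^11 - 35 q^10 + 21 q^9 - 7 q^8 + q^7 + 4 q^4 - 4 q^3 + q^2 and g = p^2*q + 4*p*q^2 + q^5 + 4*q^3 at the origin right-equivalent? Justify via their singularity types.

No.

The Hessian of f at 0 is [[8, -4], [-4, 2]] with rank 1, so corank 1. A Groebner basis of the Jacobian ideal J(f) in C{p,q} is {p^3 - 3*p^2*q/2 - 3*p^2/4 + p*q/2 + p/16 - q/32, p + q^2 - q/2}; counting standard monomials gives mu = 6. Corank 1: A-series; mu = 6 gives A_6. The Hessian of g at 0 is [[0, 0], [0, 0]] with rank 0, so corank 2. A Groebner basis of the Jacobian ideal J(g) in C{p,q} is {p^2/5 + q^4 - 4*q^2/5, p^3 + 8*q^3, p*q + 2*q^2}; counting standard monomials gives mu = 6. Corank 2; j^3 = q*(p + 2*q)^2 has shape L^2 M (L != M), so D-series; mu = 6 gives D_6. f is A_6 but g is D_6, hence not right-equivalent.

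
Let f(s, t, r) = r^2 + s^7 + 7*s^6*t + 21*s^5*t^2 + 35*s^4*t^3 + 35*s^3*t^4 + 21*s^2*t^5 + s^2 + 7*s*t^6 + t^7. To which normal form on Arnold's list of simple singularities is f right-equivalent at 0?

A_6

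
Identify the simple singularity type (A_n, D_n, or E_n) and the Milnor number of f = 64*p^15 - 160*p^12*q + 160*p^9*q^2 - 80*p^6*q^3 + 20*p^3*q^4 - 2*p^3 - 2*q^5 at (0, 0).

The Hessian of f at 0 is [[0, 0], [0, 0]] with rank 0, so corank 2. A Groebner basis of the Jacobian ideal J(f) in C{p,q} is {q^4, p^2}; counting standard monomials gives mu = 8. Corank 2; j^3 = -2*p^3 is a perfect cube, so E-series; the 5-jet and mu = 8 give E_8.

Type E_8, Milnor number mu = 8.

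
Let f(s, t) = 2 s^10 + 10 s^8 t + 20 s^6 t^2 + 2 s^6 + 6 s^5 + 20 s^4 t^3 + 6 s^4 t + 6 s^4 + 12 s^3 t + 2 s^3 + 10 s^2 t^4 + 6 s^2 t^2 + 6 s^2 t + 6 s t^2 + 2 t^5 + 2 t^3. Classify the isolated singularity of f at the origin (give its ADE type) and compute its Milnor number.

Type E_{8}, Milnor number mu = 8.

The Hessian of f at 0 has rank 0. Corank 2; j^3 = 2*(s + t)^3 is a perfect cube, so E-series; the 5-jet and mu = 8 give E_8.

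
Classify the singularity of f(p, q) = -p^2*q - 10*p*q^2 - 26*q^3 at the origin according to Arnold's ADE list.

D_{4}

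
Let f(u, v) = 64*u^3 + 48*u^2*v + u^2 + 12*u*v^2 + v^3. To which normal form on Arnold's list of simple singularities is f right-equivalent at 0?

The Hessian of f at 0 has rank 1. Corank 1: A-series; mu = 2 gives A_2.

A2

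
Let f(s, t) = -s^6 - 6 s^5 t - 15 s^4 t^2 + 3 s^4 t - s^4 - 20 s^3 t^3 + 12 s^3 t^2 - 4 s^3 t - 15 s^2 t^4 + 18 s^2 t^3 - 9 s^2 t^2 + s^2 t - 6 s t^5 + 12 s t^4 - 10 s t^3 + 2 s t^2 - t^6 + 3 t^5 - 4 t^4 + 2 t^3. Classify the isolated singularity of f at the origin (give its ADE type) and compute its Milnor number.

Type D_4, Milnor number mu = 4.

The Hessian of f at 0 is [[0, 0], [0, 0]] with rank 0, so corank 2. A Groebner basis of the Jacobian ideal J(f) in C{s,t} is {t^3, s^2 + 2*t^2, s*t + t^2}; counting standard monomials gives mu = 4. Corank 2; j^3 = t*(s^2 + 2*s*t + 2*t^2) splits into three distinct lines over C (the quadratic factor has nonzero discriminant), so D_4.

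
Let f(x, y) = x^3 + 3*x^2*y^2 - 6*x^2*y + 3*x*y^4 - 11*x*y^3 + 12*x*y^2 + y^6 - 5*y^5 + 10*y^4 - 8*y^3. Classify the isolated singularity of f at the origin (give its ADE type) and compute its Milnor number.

Type E_7, Milnor number mu = 7.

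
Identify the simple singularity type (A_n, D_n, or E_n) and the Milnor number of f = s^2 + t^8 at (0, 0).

The Hessian of f at 0 is [[2, 0], [0, 0]] with rank 1, so corank 1. A Groebner basis of the Jacobian ideal J(f) in C{s,t} is {t^7, s}; counting standard monomials gives mu = 7. Corank 1: A-series; mu = 7 gives A_7.

Type A_{7}, Milnor number mu = 7.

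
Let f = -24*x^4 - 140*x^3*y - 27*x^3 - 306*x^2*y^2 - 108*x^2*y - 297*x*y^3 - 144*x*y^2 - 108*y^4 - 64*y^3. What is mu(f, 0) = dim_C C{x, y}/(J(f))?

7

The Hessian of f at 0 has rank 0. Corank 2; j^3 = -(3*x + 4*y)^3 is a perfect cube, so E-series; the 4-jet and mu = 7 give E_7.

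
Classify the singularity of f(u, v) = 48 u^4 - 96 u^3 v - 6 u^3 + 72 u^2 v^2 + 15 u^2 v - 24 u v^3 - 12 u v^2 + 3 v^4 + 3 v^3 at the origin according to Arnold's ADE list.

The Hessian of f at 0 has rank 0. Corank 2; j^3 = -3*(u - v)^2*(2*u - v) has shape L^2 M (L != M), so D-series; mu = 5 gives D_5.

D_{5}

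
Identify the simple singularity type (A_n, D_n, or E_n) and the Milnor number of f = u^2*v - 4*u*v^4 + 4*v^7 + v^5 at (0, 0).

Type D6, Milnor number mu = 6.

The Hessian of f at 0 is [[0, 0], [0, 0]] with rank 0, so corank 2. A Groebner basis of the Jacobian ideal J(f) in C{u,v} is {-u*v/2 + v^4, u*v^2, u^2 + 5*u*v/2}; counting standard monomials gives mu = 6. Corank 2; j^3 = u^2*v has shape L^2 M (L != M), so D-series; mu = 6 gives D_6.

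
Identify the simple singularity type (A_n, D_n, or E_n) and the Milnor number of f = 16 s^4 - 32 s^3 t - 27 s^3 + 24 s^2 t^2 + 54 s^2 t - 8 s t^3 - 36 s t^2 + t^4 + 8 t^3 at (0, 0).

Type E6, Milnor number mu = 6.

The Hessian of f at 0 is [[0, 0], [0, 0]] with rank 0, so corank 2. A Groebner basis of the Jacobian ideal J(f) in C{s,t} is {t^4, s*t^2 - 11*t^3/18, s^2 - 4*s*t/3 + 4*t^2/9}; counting standard monomials gives mu = 6. Corank 2; j^3 = -(3*s - 2*t)^3 is a perfect cube, so E-series; the 4-jet and mu = 6 give E_6.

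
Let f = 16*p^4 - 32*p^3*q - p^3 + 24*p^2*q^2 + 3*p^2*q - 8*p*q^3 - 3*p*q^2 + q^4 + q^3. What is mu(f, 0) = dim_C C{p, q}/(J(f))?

The Hessian of f at 0 is [[0, 0], [0, 0]] with rank 0, so corank 2. A Groebner basis of the Jacobian ideal J(f) in C{p,q} is {q^4, p*q^2 - 5*q^3/6, p^2 - 2*p*q + q^2}; counting standard monomials gives mu = 6. Corank 2; j^3 = -(p - q)^3 is a perfect cube, so E-series; the 4-jet and mu = 6 give E_6.

6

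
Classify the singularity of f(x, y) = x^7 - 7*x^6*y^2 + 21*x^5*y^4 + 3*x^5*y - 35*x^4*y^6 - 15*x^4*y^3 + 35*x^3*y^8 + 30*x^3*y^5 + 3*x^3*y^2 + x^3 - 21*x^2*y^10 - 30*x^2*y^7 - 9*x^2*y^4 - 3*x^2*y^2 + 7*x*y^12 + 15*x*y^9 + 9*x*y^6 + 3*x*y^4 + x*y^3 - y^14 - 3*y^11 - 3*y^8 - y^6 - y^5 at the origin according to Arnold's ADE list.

The Hessian of f at 0 has rank 0. Corank 2; j^3 = x^3 is a perfect cube, so E-series; the 4-jet and mu = 7 give E_7.

E7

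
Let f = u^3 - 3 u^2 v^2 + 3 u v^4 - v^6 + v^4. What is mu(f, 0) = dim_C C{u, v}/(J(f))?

6

The Hessian of f at 0 has rank 0. Corank 2; j^3 = u^3 is a perfect cube, so E-series; the 4-jet and mu = 6 give E_6.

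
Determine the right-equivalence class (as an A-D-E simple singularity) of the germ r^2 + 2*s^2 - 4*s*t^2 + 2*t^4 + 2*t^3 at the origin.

The Hessian of f at 0 is [[4, 0, 0], [0, 0, 0], [0, 0, 2]] with rank 2, so corank 1. A Groebner basis of the Jacobian ideal J(f) in C{s,t,r} is {t^2, s, r}; counting standard monomials gives mu = 2. Corank 1: A-series; mu = 2 gives A_2.

A_{2}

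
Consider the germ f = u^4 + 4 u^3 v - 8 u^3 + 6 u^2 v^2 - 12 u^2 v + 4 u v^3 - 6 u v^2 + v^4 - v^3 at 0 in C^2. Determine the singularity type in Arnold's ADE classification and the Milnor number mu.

The Hessian of f at 0 has rank 0. Corank 2; j^3 = -(2*u + v)^3 is a perfect cube, so E-series; the 4-jet and mu = 6 give E_6.

Type E_6, Milnor number mu = 6.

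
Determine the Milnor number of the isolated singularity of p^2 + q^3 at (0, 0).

2

The Hessian of f at 0 has rank 1. Corank 1: A-series; mu = 2 gives A_2.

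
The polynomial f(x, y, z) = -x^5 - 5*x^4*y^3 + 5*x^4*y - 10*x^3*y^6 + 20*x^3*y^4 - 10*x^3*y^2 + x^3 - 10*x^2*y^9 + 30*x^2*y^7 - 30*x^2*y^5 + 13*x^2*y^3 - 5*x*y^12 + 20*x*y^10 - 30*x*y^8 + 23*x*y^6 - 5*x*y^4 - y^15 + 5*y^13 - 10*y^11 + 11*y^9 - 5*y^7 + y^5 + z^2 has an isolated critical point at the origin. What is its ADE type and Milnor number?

The Hessian of f at 0 has rank 1. Corank 2; j^3 = x^3 is a perfect cube, so E-series; the 5-jet and mu = 8 give E_8.

Type E8, Milnor number mu = 8.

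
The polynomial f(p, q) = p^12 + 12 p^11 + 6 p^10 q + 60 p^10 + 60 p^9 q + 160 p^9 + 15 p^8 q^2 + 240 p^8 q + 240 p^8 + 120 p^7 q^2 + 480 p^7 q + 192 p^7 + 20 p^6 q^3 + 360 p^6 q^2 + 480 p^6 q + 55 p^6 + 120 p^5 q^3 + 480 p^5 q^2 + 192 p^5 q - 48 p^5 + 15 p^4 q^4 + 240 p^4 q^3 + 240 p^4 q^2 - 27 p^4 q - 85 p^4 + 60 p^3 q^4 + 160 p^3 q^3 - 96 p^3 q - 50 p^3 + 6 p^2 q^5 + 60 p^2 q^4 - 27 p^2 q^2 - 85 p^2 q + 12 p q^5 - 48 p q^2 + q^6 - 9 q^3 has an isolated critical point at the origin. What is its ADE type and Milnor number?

Type D7, Milnor number mu = 7.

The Hessian of f at 0 is [[0, 0], [0, 0]] with rank 0, so corank 2. A Groebner basis of the Jacobian ideal J(f) in C{p,q} is {57265625*p^2/1574883 + 96025000*p*q/1574883 + q^4 + 218450*q^3/58329 + 12333125*q^2/524961, p^3 + 10635*p^2/6481 + 6231*p*q/6481 - 54*q^3/32405 - 90*q^2/6481, p^2*q + 1000*p^2/19443 + 33905*p*q/19443 + 108*q^3/32405 + 6661*q^2/6481, -93625*p^2/58329 + p*q^2 - 221450*p*q/58329 + 6351*q^3/32405 - 33055*q^2/19443}; counting standard monomials gives mu = 7. Corank 2; j^3 = -(2*p + q)*(5*p + 3*q)^2 has shape L^2 M (L != M), so D-series; mu = 7 gives D_7.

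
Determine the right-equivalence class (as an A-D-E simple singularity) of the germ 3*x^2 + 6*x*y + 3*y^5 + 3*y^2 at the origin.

The Hessian of f at 0 has rank 1. Corank 1: A-series; mu = 4 gives A_4.

A_{4}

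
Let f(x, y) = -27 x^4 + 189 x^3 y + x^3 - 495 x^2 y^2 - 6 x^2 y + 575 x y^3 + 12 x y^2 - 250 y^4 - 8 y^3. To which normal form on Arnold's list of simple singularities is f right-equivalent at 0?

E_{7}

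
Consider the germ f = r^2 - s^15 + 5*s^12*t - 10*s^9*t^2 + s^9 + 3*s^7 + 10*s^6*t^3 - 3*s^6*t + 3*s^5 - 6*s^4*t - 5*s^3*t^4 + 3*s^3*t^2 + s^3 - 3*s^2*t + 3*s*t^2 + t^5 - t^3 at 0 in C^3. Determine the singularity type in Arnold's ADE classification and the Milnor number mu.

Type E8, Milnor number mu = 8.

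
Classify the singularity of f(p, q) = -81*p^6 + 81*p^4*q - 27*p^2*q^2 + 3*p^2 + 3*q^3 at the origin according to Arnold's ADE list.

A2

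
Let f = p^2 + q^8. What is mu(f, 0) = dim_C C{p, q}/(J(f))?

7

The Hessian of f at 0 has rank 1. Corank 1: A-series; mu = 7 gives A_7.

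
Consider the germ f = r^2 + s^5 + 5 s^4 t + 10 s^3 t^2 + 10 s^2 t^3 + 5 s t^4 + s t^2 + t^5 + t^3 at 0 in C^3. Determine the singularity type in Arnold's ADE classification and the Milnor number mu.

Type D6, Milnor number mu = 6.

The Hessian of f at 0 is [[0, 0, 0], [0, 0, 0], [0, 0, 2]] with rank 1, so corank 2. A Groebner basis of the Jacobian ideal J(f) in C{s,t,r} is {s^4 + t^2/5, t^3, s*t + t^2, r}; counting standard monomials gives mu = 6. Corank 2; j^3 = t^2*(s + t) has shape L^2 M (L != M), so D-series; mu = 6 gives D_6.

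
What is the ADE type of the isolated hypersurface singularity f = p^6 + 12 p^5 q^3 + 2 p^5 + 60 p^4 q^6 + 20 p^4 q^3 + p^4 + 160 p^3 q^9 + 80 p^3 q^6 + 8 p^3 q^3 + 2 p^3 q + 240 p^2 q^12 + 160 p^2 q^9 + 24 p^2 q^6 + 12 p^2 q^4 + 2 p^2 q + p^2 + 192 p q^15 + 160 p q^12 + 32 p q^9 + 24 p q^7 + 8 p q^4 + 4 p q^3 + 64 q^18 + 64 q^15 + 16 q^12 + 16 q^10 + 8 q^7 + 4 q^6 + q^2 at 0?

A1

The Hessian of f at 0 is [[2, 0], [0, 2]] with rank 2, so corank 0. A Groebner basis of the Jacobian ideal J(f) in C{p,q} is {p, q}; counting standard monomials gives mu = 1. Corank 0: nondegenerate Morse point, so A_1.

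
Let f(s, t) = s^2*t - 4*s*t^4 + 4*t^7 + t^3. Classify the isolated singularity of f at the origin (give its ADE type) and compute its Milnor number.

Type D_{4}, Milnor number mu = 4.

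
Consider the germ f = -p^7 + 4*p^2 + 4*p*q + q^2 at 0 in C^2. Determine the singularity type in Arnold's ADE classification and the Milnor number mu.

The Hessian of f at 0 is [[8, 4], [4, 2]] with rank 1, so corank 1. A Groebner basis of the Jacobian ideal J(f) in C{p,q} is {q^6, p + q/2}; counting standard monomials gives mu = 6. Corank 1: A-series; mu = 6 gives A_6.

Type A_{6}, Milnor number mu = 6.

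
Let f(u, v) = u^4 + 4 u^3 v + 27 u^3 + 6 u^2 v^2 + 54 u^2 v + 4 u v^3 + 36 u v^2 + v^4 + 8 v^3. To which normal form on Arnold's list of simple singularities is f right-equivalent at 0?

E6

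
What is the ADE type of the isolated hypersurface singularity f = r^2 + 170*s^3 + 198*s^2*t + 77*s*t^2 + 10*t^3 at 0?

D4

The Hessian of f at 0 is [[0, 0, 0], [0, 0, 0], [0, 0, 2]] with rank 1, so corank 2. A Groebner basis of the Jacobian ideal J(f) in C{s,t,r} is {t^3, s^2 - t^2/6, s*t + 9*t^2/22, r}; counting standard monomials gives mu = 4. Corank 2; j^3 = (5*s + 2*t)*(34*s^2 + 26*s*t + 5*t^2) splits into three distinct lines over C (the quadratic factor has nonzero discriminant), so D_4.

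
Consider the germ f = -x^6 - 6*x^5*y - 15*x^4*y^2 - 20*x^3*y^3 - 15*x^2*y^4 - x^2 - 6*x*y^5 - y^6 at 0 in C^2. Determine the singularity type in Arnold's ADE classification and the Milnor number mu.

The Hessian of f at 0 has rank 1. Corank 1: A-series; mu = 5 gives A_5.

Type A_{5}, Milnor number mu = 5.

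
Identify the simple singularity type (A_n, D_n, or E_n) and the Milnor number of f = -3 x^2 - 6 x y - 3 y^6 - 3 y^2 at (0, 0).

Type A_{5}, Milnor number mu = 5.

The Hessian of f at 0 is [[-6, -6], [-6, -6]] with rank 1, so corank 1. A Groebner basis of the Jacobian ideal J(f) in C{x,y} is {y^5, x + y}; counting standard monomials gives mu = 5. Corank 1: A-series; mu = 5 gives A_5.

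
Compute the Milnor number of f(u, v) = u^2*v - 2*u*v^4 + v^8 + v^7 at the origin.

The Hessian of f at 0 has rank 0. Corank 2; j^3 = u^2*v has shape L^2 M (L != M), so D-series; mu = 9 gives D_9.

9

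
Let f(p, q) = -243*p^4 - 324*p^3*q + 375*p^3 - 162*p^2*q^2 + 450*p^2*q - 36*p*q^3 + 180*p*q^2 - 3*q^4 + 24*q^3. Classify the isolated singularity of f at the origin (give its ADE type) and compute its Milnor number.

Type E_6, Milnor number mu = 6.

The Hessian of f at 0 is [[0, 0], [0, 0]] with rank 0, so corank 2. A Groebner basis of the Jacobian ideal J(f) in C{p,q} is {q^4, p*q^2 + 17*q^3/45, p^2 + 4*p*q/5 + 4*q^2/25}; counting standard monomials gives mu = 6. Corank 2; j^3 = 3*(5*p + 2*q)^3 is a perfect cube, so E-series; the 4-jet and mu = 6 give E_6.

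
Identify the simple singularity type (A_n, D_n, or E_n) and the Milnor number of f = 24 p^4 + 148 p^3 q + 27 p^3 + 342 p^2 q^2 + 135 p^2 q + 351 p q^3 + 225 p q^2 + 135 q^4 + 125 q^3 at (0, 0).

Type E7, Milnor number mu = 7.

The Hessian of f at 0 has rank 0. Corank 2; j^3 = (3*p + 5*q)^3 is a perfect cube, so E-series; the 4-jet and mu = 7 give E_7.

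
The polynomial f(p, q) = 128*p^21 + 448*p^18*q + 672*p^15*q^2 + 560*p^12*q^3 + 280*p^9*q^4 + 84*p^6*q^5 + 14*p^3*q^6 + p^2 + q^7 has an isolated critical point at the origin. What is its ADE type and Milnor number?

Type A_6, Milnor number mu = 6.

The Hessian of f at 0 has rank 1. Corank 1: A-series; mu = 6 gives A_6.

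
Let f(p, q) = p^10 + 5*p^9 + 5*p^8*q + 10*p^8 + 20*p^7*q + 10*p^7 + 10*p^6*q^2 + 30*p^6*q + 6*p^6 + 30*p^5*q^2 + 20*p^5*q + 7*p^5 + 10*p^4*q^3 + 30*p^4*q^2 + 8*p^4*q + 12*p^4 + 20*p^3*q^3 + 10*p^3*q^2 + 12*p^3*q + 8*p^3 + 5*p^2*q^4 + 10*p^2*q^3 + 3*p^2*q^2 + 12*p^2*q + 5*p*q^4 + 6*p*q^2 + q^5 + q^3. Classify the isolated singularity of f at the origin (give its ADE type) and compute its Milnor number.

Type E_{8}, Milnor number mu = 8.

The Hessian of f at 0 has rank 0. Corank 2; j^3 = (2*p + q)^3 is a perfect cube, so E-series; the 5-jet and mu = 8 give E_8.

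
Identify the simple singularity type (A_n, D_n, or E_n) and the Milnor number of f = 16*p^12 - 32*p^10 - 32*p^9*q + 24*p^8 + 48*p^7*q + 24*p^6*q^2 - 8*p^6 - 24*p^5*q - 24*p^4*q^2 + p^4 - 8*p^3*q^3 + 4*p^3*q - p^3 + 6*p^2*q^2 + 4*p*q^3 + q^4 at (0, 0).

Type E6, Milnor number mu = 6.

The Hessian of f at 0 has rank 0. Corank 2; j^3 = -p^3 is a perfect cube, so E-series; the 4-jet and mu = 6 give E_6.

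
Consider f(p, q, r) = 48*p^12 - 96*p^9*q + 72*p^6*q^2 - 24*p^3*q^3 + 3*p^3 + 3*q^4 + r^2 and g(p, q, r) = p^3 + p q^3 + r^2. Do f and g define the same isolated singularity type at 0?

No.

The Hessian of f at 0 has rank 1. Corank 2; j^3 = 3*p^3 is a perfect cube, so E-series; the 4-jet and mu = 6 give E_6. The Hessian of g at 0 has rank 1. Corank 2; j^3 = p^3 is a perfect cube, so E-series; the 4-jet and mu = 7 give E_7. f is E_6 but g is E_7, hence not right-equivalent.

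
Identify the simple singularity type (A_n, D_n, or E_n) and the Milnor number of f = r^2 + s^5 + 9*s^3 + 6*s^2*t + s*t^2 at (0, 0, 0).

Type D6, Milnor number mu = 6.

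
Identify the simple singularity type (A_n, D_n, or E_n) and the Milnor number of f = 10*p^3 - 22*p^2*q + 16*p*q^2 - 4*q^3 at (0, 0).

Type D4, Milnor number mu = 4.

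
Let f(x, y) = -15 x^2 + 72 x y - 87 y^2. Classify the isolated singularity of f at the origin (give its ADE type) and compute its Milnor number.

The Hessian of f at 0 has rank 2. Corank 0: nondegenerate Morse point, so A_1.

Type A_1, Milnor number mu = 1.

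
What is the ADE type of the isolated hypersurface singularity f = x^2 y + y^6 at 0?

The Hessian of f at 0 is [[0, 0], [0, 0]] with rank 0, so corank 2. A Groebner basis of the Jacobian ideal J(f) in C{x,y} is {x^2/6 + y^5, x^3, x*y}; counting standard monomials gives mu = 7. Corank 2; j^3 = x^2*y has shape L^2 M (L != M), so D-series; mu = 7 gives D_7.

D_{7}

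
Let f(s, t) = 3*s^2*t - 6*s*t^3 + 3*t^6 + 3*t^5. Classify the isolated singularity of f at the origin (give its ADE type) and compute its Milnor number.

The Hessian of f at 0 has rank 0. Corank 2; j^3 = 3*s^2*t has shape L^2 M (L != M), so D-series; mu = 7 gives D_7.

Type D_{7}, Milnor number mu = 7.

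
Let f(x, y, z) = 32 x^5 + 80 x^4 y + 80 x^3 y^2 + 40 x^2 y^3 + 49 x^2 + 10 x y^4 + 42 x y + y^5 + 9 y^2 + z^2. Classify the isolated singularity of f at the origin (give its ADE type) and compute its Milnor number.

Type A4, Milnor number mu = 4.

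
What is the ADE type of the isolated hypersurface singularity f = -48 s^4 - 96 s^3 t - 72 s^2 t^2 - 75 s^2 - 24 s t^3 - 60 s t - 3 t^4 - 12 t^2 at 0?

The Hessian of f at 0 is [[-150, -60], [-60, -24]] with rank 1, so corank 1. A Groebner basis of the Jacobian ideal J(f) in C{s,t} is {t^3, s + 2*t/5}; counting standard monomials gives mu = 3. Corank 1: A-series; mu = 3 gives A_3.

A_{3}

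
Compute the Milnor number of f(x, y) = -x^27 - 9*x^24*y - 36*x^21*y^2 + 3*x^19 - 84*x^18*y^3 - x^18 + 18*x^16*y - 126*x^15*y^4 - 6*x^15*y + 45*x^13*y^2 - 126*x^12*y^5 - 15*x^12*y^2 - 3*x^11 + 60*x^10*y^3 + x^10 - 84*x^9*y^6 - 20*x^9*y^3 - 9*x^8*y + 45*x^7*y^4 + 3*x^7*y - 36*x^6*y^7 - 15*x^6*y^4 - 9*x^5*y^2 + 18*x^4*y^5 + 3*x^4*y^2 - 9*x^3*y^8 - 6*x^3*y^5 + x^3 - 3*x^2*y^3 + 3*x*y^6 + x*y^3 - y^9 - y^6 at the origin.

The Hessian of f at 0 is [[0, 0], [0, 0]] with rank 0, so corank 2. A Groebner basis of the Jacobian ideal J(f) in C{x,y} is {x^3, x*y^2, 3*x^2 + y^3}; counting standard monomials gives mu = 7. Corank 2; j^3 = x^3 is a perfect cube, so E-series; the 4-jet and mu = 7 give E_7.

7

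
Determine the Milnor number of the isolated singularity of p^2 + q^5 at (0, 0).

4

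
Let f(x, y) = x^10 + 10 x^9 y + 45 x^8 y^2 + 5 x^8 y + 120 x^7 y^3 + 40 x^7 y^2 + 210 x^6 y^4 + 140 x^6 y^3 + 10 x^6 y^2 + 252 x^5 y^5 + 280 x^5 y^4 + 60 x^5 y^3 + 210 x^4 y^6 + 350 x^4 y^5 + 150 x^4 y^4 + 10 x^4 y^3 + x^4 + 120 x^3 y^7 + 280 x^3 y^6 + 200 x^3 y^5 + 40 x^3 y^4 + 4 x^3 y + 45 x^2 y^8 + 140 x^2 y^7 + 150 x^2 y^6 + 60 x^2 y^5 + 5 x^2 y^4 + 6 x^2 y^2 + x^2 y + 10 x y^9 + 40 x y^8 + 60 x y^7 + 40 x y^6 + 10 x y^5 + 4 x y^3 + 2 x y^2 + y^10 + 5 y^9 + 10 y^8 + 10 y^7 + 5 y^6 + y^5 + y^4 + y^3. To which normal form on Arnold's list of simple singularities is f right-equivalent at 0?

D6

The Hessian of f at 0 has rank 0. Corank 2; j^3 = y*(x + y)^2 has shape L^2 M (L != M), so D-series; mu = 6 gives D_6.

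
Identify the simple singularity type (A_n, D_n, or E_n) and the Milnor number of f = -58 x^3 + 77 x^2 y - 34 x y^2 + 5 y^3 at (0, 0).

The Hessian of f at 0 has rank 0. Corank 2; j^3 = -(2*x - y)*(29*x^2 - 24*x*y + 5*y^2) splits into three distinct lines over C (the quadratic factor has nonzero discriminant), so D_4.

Type D_4, Milnor number mu = 4.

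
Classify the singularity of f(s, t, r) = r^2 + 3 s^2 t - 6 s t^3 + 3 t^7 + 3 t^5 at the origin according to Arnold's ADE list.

The Hessian of f at 0 is [[0, 0, 0], [0, 0, 0], [0, 0, 2]] with rank 1, so corank 2. A Groebner basis of the Jacobian ideal J(f) in C{s,t,r} is {s^2*t^2 + s^2/7 - s*t^2/7, s^3 + s^2/7 - s*t^2/7, -s*t + t^3, r}; counting standard monomials gives mu = 8. Corank 2; j^3 = 3*s^2*t has shape L^2 M (L != M), so D-series; mu = 8 gives D_8.

D_8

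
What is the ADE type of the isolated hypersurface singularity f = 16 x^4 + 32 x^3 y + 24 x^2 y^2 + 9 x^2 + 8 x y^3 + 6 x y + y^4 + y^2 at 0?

The Hessian of f at 0 has rank 1. Corank 1: A-series; mu = 3 gives A_3.

A3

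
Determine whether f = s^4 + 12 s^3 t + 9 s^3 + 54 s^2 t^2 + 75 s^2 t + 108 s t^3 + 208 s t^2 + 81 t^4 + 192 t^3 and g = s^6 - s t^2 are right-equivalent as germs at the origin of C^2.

No.

The Hessian of f at 0 has rank 0. Corank 2; j^3 = (s + 3*t)*(3*s + 8*t)^2 has shape L^2 M (L != M), so D-series; mu = 5 gives D_5. The Hessian of g at 0 has rank 0. Corank 2; j^3 = -s*t^2 has shape L^2 M (L != M), so D-series; mu = 7 gives D_7. f is D_5 but g is D_7, hence not right-equivalent.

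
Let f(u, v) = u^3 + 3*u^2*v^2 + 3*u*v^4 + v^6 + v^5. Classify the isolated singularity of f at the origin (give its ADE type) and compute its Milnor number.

Type E_{8}, Milnor number mu = 8.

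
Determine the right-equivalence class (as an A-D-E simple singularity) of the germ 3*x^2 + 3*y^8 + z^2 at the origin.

A7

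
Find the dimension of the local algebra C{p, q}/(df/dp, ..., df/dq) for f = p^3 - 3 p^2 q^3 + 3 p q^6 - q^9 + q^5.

8

The Hessian of f at 0 is [[0, 0], [0, 0]] with rank 0, so corank 2. A Groebner basis of the Jacobian ideal J(f) in C{p,q} is {-p^2/2 + p*q^3, q^4, p^3, p^2*q}; counting standard monomials gives mu = 8. Corank 2; j^3 = p^3 is a perfect cube, so E-series; the 5-jet and mu = 8 give E_8.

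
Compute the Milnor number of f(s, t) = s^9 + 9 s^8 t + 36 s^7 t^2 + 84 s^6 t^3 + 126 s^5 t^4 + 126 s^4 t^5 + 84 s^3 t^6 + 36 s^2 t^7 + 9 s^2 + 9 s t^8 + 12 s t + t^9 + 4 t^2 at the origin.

The Hessian of f at 0 is [[18, 12], [12, 8]] with rank 1, so corank 1. A Groebner basis of the Jacobian ideal J(f) in C{s,t} is {t^8, s + 2*t/3}; counting standard monomials gives mu = 8. Corank 1: A-series; mu = 8 gives A_8.

8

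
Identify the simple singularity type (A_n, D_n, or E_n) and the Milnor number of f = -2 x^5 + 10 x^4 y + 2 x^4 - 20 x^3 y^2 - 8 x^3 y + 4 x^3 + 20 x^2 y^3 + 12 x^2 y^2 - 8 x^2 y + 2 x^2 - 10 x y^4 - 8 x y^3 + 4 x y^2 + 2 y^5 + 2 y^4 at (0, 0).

The Hessian of f at 0 has rank 1. Corank 1: A-series; mu = 4 gives A_4.

Type A_4, Milnor number mu = 4.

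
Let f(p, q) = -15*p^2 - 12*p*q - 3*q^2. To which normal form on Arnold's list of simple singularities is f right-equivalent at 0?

A_1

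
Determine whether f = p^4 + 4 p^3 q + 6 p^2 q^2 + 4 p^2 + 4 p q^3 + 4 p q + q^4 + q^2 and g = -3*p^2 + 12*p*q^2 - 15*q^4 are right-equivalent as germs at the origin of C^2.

The Hessian of f at 0 has rank 1. Corank 1: A-series; mu = 3 gives A_3. The Hessian of g at 0 has rank 1. Corank 1: A-series; mu = 3 gives A_3. Both have type A_3, hence right-equivalent.

Yes.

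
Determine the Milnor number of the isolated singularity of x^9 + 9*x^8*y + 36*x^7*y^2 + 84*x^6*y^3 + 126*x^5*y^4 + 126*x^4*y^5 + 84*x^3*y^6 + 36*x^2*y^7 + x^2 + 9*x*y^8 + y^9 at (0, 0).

8

The Hessian of f at 0 has rank 1. Corank 1: A-series; mu = 8 gives A_8.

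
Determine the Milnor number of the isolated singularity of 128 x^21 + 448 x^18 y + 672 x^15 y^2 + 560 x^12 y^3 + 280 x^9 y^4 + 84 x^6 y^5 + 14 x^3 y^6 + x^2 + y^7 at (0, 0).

The Hessian of f at 0 has rank 1. Corank 1: A-series; mu = 6 gives A_6.

6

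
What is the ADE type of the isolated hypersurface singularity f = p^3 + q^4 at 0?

E6

The Hessian of f at 0 is [[0, 0], [0, 0]] with rank 0, so corank 2. A Groebner basis of the Jacobian ideal J(f) in C{p,q} is {q^3, p^2}; counting standard monomials gives mu = 6. Corank 2; j^3 = p^3 is a perfect cube, so E-series; the 4-jet and mu = 6 give E_6.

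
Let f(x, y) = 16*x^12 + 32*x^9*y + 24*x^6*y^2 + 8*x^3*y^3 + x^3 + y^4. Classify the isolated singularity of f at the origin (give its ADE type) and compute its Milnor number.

Type E_{6}, Milnor number mu = 6.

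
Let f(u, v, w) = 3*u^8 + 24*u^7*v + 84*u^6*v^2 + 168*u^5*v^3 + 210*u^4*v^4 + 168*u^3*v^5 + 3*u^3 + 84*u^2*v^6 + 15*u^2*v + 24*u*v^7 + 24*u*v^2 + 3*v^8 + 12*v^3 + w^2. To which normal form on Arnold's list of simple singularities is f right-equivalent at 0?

D_{9}

The Hessian of f at 0 has rank 1. Corank 2; j^3 = 3*(u + v)*(u + 2*v)^2 has shape L^2 M (L != M), so D-series; mu = 9 gives D_9.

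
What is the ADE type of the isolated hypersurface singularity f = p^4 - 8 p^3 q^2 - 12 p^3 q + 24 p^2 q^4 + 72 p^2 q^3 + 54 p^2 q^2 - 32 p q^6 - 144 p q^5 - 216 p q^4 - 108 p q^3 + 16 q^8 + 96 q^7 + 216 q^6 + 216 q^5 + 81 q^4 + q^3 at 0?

E_{6}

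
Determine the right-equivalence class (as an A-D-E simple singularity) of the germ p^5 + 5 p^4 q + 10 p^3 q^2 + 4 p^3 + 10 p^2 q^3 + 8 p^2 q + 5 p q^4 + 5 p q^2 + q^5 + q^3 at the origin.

The Hessian of f at 0 is [[0, 0], [0, 0]] with rank 0, so corank 2. A Groebner basis of the Jacobian ideal J(f) in C{p,q} is {-32*p*q/5 + q^4 - 16*q^2/5, p*q^2 + q^3/2, p^2 + 3*p*q/2 + q^2/2}; counting standard monomials gives mu = 6. Corank 2; j^3 = (p + q)*(2*p + q)^2 has shape L^2 M (L != M), so D-series; mu = 6 gives D_6.

D_6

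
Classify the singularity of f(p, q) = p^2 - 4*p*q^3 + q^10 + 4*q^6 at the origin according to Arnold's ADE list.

The Hessian of f at 0 has rank 1. Corank 1: A-series; mu = 9 gives A_9.

A9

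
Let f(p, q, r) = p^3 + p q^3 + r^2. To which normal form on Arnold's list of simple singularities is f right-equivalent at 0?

E7

The Hessian of f at 0 has rank 1. Corank 2; j^3 = p^3 is a perfect cube, so E-series; the 4-jet and mu = 7 give E_7.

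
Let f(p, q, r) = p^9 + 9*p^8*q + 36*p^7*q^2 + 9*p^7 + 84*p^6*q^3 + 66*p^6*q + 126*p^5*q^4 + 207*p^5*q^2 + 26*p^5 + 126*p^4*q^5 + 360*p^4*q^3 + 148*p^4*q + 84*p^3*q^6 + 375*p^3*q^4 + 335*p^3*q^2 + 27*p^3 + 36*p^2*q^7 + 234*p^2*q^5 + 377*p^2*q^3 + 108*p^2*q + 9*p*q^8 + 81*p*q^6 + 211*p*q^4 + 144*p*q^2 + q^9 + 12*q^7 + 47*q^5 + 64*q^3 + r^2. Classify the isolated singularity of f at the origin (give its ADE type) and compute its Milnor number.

Type E_{8}, Milnor number mu = 8.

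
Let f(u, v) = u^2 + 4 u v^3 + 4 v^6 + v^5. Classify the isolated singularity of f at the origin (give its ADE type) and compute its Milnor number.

Type A_4, Milnor number mu = 4.

The Hessian of f at 0 has rank 1. Corank 1: A-series; mu = 4 gives A_4.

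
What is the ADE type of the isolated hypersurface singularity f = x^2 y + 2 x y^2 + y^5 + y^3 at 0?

D6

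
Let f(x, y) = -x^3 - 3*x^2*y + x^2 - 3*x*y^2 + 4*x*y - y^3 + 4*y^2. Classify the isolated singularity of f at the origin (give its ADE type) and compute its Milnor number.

Type A2, Milnor number mu = 2.

The Hessian of f at 0 has rank 1. Corank 1: A-series; mu = 2 gives A_2.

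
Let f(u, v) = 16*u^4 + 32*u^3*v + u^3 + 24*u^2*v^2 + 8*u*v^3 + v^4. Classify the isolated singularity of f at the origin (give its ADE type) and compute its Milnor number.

Type E_{6}, Milnor number mu = 6.

The Hessian of f at 0 has rank 0. Corank 2; j^3 = u^3 is a perfect cube, so E-series; the 4-jet and mu = 6 give E_6.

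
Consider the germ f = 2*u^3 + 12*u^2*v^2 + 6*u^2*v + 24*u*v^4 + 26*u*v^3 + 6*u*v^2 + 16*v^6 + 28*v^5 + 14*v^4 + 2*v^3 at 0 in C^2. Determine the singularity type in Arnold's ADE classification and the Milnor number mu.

Type E7, Milnor number mu = 7.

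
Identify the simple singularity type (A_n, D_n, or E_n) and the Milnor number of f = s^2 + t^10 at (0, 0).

The Hessian of f at 0 has rank 1. Corank 1: A-series; mu = 9 gives A_9.

Type A_9, Milnor number mu = 9.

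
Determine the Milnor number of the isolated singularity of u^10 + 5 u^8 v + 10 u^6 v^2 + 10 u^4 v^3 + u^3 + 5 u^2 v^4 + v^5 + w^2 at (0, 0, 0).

8

The Hessian of f at 0 is [[0, 0, 0], [0, 0, 0], [0, 0, 2]] with rank 1, so corank 2. A Groebner basis of the Jacobian ideal J(f) in C{u,v,w} is {v^4, u^2, w}; counting standard monomials gives mu = 8. Corank 2; j^3 = u^3 is a perfect cube, so E-series; the 5-jet and mu = 8 give E_8.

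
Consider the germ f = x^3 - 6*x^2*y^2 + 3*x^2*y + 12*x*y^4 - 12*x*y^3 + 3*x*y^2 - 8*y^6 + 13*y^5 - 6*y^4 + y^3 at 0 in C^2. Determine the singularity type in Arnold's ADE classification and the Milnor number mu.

Type E8, Milnor number mu = 8.

The Hessian of f at 0 has rank 0. Corank 2; j^3 = (x + y)^3 is a perfect cube, so E-series; the 5-jet and mu = 8 give E_8.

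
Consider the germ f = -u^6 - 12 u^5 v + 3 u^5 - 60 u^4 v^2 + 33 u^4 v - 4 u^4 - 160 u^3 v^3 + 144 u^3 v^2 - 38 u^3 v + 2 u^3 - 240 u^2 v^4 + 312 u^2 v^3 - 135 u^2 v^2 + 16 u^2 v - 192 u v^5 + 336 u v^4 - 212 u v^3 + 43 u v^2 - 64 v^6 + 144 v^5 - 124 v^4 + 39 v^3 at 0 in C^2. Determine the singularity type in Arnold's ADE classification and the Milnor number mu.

The Hessian of f at 0 is [[0, 0], [0, 0]] with rank 0, so corank 2. A Groebner basis of the Jacobian ideal J(f) in C{u,v} is {v^3, u^2 - 23*v^2/2, u*v + 7*v^2/2}; counting standard monomials gives mu = 4. Corank 2; j^3 = (u + 3*v)*(2*u^2 + 10*u*v + 13*v^2) splits into three distinct lines over C (the quadratic factor has nonzero discriminant), so D_4.

Type D_{4}, Milnor number mu = 4.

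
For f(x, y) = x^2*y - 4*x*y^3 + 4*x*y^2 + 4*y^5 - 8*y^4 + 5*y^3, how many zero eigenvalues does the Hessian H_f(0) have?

The Hessian at 0 is [[0, 0], [0, 0]] of rank 0; hence corank 2.

2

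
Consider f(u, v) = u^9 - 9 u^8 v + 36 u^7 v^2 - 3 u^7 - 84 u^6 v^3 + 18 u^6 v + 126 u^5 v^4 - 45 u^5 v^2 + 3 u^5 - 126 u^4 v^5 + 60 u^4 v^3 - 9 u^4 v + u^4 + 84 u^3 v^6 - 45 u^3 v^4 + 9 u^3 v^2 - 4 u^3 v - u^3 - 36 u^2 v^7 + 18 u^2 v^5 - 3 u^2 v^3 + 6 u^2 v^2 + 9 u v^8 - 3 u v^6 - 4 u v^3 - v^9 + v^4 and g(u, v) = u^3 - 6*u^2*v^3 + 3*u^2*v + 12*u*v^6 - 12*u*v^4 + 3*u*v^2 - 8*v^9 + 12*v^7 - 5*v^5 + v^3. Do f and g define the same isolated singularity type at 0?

The Hessian of f at 0 is [[0, 0], [0, 0]] with rank 0, so corank 2. A Groebner basis of the Jacobian ideal J(f) in C{u,v} is {v^4, u*v^2 - v^3/3, u^2}; counting standard monomials gives mu = 6. Corank 2; j^3 = -u^3 is a perfect cube, so E-series; the 4-jet and mu = 6 give E_6. The Hessian of g at 0 is [[0, 0], [0, 0]] with rank 0, so corank 2. A Groebner basis of the Jacobian ideal J(g) in C{u,v} is {-u^2/4 + u*v^3 - u*v/2 - v^2/4, v^4, u^3 - 3*u*v^2 - 2*v^3, u^2*v + 2*u*v^2 + v^3}; counting standard monomials gives mu = 8. Corank 2; j^3 = (u + v)^3 is a perfect cube, so E-series; the 5-jet and mu = 8 give E_8. f is E_6 but g is E_8, hence not right-equivalent.

No.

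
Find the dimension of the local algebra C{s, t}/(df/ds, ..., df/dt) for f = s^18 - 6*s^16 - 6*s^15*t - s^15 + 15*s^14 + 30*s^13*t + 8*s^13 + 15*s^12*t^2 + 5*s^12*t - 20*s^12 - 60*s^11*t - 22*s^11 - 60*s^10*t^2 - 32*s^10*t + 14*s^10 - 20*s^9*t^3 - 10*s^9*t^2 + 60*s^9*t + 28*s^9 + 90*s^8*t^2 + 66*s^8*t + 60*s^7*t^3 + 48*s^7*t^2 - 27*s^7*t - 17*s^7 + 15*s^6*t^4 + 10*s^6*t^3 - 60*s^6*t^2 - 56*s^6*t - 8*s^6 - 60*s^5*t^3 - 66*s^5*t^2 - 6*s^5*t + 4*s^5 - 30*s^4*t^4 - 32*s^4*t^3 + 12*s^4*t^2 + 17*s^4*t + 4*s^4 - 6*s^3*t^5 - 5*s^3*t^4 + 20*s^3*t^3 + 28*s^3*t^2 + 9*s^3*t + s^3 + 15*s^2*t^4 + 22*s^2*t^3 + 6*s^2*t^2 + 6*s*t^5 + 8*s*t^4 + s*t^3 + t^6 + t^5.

7

The Hessian of f at 0 has rank 0. Corank 2; j^3 = s^3 is a perfect cube, so E-series; the 4-jet and mu = 7 give E_7.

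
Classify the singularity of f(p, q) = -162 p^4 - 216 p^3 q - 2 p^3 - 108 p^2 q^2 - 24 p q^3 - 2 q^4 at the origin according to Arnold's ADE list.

E6

The Hessian of f at 0 has rank 0. Corank 2; j^3 = -2*p^3 is a perfect cube, so E-series; the 4-jet and mu = 6 give E_6.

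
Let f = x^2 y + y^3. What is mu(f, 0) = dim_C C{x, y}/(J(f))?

4

The Hessian of f at 0 is [[0, 0], [0, 0]] with rank 0, so corank 2. A Groebner basis of the Jacobian ideal J(f) in C{x,y} is {y^3, x^2 + 3*y^2, x*y}; counting standard monomials gives mu = 4. Corank 2; j^3 = y*(x^2 + y^2) splits into three distinct lines over C (the quadratic factor has nonzero discriminant), so D_4.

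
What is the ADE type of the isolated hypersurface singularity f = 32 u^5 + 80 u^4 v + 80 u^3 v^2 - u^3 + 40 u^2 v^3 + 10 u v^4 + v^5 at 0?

E_8

The Hessian of f at 0 has rank 0. Corank 2; j^3 = -u^3 is a perfect cube, so E-series; the 5-jet and mu = 8 give E_8.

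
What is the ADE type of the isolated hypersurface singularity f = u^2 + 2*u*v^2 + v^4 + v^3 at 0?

The Hessian of f at 0 is [[2, 0], [0, 0]] with rank 1, so corank 1. A Groebner basis of the Jacobian ideal J(f) in C{u,v} is {v^2, u}; counting standard monomials gives mu = 2. Corank 1: A-series; mu = 2 gives A_2.

A2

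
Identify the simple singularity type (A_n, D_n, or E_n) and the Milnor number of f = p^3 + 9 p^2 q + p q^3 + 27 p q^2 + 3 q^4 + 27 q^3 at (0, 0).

Type E7, Milnor number mu = 7.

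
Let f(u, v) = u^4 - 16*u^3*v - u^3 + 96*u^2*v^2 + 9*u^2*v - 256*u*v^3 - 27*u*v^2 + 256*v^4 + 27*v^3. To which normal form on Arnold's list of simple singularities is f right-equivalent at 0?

E_{6}

The Hessian of f at 0 is [[0, 0], [0, 0]] with rank 0, so corank 2. A Groebner basis of the Jacobian ideal J(f) in C{u,v} is {v^4, u*v^2 - 10*v^3/3, u^2 - 6*u*v + 9*v^2}; counting standard monomials gives mu = 6. Corank 2; j^3 = -(u - 3*v)^3 is a perfect cube, so E-series; the 4-jet and mu = 6 give E_6.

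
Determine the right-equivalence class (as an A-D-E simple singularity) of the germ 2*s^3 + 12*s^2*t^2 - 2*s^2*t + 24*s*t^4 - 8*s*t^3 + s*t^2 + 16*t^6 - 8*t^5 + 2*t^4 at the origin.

The Hessian of f at 0 is [[0, 0], [0, 0]] with rank 0, so corank 2. A Groebner basis of the Jacobian ideal J(f) in C{s,t} is {t^3, s^2 + t^2/2, s*t + t^2/2}; counting standard monomials gives mu = 4. Corank 2; j^3 = s*(2*s^2 - 2*s*t + t^2) splits into three distinct lines over C (the quadratic factor has nonzero discriminant), so D_4.

D_{4}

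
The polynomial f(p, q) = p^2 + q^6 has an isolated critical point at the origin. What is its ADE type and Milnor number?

Type A5, Milnor number mu = 5.

The Hessian of f at 0 has rank 1. Corank 1: A-series; mu = 5 gives A_5.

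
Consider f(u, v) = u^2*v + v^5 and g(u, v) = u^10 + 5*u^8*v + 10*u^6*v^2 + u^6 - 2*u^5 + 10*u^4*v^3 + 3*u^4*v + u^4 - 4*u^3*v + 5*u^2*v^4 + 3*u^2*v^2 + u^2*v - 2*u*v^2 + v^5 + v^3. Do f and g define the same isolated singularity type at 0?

Yes.

The Hessian of f at 0 is [[0, 0], [0, 0]] with rank 0, so corank 2. A Groebner basis of the Jacobian ideal J(f) in C{u,v} is {u^2/5 + v^4, u^3, u*v}; counting standard monomials gives mu = 6. Corank 2; j^3 = u^2*v has shape L^2 M (L != M), so D-series; mu = 6 gives D_6. The Hessian of g at 0 is [[0, 0], [0, 0]] with rank 0, so corank 2. A Groebner basis of the Jacobian ideal J(g) in C{u,v} is {u^3 + u^2/4 - 3*u*v/2 + 5*v^2/4, u^2*v - u*v + v^2, -u^2/4 + u*v^2 - u*v/2 + 3*v^2/4, -u^2/2 + v^3 + v^2/2}; counting standard monomials gives mu = 6. Corank 2; j^3 = v*(u - v)^2 has shape L^2 M (L != M), so D-series; mu = 6 gives D_6. Both have type D_6, hence right-equivalent.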